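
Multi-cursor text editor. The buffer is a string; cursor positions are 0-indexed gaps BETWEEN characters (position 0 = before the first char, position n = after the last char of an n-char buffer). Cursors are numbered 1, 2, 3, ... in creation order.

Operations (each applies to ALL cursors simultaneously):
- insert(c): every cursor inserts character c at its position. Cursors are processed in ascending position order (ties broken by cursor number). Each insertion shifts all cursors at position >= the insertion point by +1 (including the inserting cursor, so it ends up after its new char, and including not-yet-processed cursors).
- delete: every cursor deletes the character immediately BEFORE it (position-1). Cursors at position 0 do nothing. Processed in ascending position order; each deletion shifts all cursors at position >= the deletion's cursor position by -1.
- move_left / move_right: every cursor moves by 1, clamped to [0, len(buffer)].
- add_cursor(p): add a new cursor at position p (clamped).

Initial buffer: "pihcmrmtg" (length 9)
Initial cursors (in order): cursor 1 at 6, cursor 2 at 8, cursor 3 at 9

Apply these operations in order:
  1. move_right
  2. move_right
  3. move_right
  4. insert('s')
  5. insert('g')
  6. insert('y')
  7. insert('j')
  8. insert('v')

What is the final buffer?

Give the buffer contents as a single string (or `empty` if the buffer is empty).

Answer: pihcmrmtgsssgggyyyjjjvvv

Derivation:
After op 1 (move_right): buffer="pihcmrmtg" (len 9), cursors c1@7 c2@9 c3@9, authorship .........
After op 2 (move_right): buffer="pihcmrmtg" (len 9), cursors c1@8 c2@9 c3@9, authorship .........
After op 3 (move_right): buffer="pihcmrmtg" (len 9), cursors c1@9 c2@9 c3@9, authorship .........
After op 4 (insert('s')): buffer="pihcmrmtgsss" (len 12), cursors c1@12 c2@12 c3@12, authorship .........123
After op 5 (insert('g')): buffer="pihcmrmtgsssggg" (len 15), cursors c1@15 c2@15 c3@15, authorship .........123123
After op 6 (insert('y')): buffer="pihcmrmtgsssgggyyy" (len 18), cursors c1@18 c2@18 c3@18, authorship .........123123123
After op 7 (insert('j')): buffer="pihcmrmtgsssgggyyyjjj" (len 21), cursors c1@21 c2@21 c3@21, authorship .........123123123123
After op 8 (insert('v')): buffer="pihcmrmtgsssgggyyyjjjvvv" (len 24), cursors c1@24 c2@24 c3@24, authorship .........123123123123123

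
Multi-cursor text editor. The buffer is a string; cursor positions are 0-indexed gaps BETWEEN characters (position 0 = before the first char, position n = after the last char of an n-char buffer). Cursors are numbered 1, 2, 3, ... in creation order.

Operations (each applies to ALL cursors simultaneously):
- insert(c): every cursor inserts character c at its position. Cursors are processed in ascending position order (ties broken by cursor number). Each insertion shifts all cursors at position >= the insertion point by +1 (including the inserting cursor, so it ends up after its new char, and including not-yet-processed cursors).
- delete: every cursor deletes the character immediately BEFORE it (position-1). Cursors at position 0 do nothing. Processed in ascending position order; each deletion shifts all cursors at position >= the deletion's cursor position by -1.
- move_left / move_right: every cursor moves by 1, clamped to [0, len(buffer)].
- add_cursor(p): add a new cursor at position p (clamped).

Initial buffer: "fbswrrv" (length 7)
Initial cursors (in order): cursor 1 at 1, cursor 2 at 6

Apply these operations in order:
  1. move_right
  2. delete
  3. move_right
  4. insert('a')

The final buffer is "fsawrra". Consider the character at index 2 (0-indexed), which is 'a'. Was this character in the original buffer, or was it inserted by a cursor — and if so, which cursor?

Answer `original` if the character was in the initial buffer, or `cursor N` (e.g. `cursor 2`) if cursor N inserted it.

Answer: cursor 1

Derivation:
After op 1 (move_right): buffer="fbswrrv" (len 7), cursors c1@2 c2@7, authorship .......
After op 2 (delete): buffer="fswrr" (len 5), cursors c1@1 c2@5, authorship .....
After op 3 (move_right): buffer="fswrr" (len 5), cursors c1@2 c2@5, authorship .....
After op 4 (insert('a')): buffer="fsawrra" (len 7), cursors c1@3 c2@7, authorship ..1...2
Authorship (.=original, N=cursor N): . . 1 . . . 2
Index 2: author = 1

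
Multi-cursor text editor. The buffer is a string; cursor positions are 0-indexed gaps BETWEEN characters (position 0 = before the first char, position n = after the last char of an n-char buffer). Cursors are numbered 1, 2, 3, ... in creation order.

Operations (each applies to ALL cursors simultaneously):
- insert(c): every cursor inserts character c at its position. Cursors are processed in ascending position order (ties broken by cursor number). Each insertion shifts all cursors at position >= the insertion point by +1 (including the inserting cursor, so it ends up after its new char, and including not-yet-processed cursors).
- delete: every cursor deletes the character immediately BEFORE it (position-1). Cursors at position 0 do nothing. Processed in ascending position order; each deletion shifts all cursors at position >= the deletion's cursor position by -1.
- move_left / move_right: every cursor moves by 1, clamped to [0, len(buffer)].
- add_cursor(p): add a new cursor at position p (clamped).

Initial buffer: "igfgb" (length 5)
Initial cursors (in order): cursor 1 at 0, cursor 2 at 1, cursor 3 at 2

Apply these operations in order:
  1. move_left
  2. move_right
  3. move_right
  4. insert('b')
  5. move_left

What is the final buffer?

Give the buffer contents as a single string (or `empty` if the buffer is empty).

Answer: igbbfbgb

Derivation:
After op 1 (move_left): buffer="igfgb" (len 5), cursors c1@0 c2@0 c3@1, authorship .....
After op 2 (move_right): buffer="igfgb" (len 5), cursors c1@1 c2@1 c3@2, authorship .....
After op 3 (move_right): buffer="igfgb" (len 5), cursors c1@2 c2@2 c3@3, authorship .....
After op 4 (insert('b')): buffer="igbbfbgb" (len 8), cursors c1@4 c2@4 c3@6, authorship ..12.3..
After op 5 (move_left): buffer="igbbfbgb" (len 8), cursors c1@3 c2@3 c3@5, authorship ..12.3..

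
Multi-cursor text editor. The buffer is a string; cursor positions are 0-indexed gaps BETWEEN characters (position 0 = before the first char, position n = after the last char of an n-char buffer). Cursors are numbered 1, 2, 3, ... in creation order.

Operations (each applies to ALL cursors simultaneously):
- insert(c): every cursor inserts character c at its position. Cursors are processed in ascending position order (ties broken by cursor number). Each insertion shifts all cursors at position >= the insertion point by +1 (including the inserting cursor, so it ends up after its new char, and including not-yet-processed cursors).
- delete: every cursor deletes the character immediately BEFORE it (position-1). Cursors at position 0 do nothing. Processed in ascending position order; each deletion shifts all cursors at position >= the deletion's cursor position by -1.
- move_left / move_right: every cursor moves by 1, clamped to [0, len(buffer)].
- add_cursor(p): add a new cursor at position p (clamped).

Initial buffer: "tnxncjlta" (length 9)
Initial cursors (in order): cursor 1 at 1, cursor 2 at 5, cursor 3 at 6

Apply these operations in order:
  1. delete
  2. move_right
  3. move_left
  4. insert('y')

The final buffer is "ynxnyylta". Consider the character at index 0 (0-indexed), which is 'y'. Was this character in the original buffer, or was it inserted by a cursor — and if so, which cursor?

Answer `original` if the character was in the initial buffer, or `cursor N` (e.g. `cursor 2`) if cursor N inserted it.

After op 1 (delete): buffer="nxnlta" (len 6), cursors c1@0 c2@3 c3@3, authorship ......
After op 2 (move_right): buffer="nxnlta" (len 6), cursors c1@1 c2@4 c3@4, authorship ......
After op 3 (move_left): buffer="nxnlta" (len 6), cursors c1@0 c2@3 c3@3, authorship ......
After op 4 (insert('y')): buffer="ynxnyylta" (len 9), cursors c1@1 c2@6 c3@6, authorship 1...23...
Authorship (.=original, N=cursor N): 1 . . . 2 3 . . .
Index 0: author = 1

Answer: cursor 1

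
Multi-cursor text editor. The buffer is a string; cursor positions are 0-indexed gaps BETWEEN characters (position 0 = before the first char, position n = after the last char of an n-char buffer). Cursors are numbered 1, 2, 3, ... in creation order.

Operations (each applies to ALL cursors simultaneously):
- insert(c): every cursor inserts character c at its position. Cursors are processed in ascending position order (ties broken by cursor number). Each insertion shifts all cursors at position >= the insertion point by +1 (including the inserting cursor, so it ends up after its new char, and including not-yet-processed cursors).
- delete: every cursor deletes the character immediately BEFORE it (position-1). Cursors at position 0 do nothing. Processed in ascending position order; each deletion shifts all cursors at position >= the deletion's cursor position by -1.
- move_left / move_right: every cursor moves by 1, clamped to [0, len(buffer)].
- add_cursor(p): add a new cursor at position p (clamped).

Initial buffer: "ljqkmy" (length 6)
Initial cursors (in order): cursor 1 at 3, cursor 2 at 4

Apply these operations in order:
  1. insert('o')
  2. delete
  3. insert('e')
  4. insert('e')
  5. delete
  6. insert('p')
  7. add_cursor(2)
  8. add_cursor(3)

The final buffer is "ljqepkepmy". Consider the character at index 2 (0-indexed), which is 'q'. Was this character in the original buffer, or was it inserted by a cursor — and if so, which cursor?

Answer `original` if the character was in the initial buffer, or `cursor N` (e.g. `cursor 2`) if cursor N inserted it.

After op 1 (insert('o')): buffer="ljqokomy" (len 8), cursors c1@4 c2@6, authorship ...1.2..
After op 2 (delete): buffer="ljqkmy" (len 6), cursors c1@3 c2@4, authorship ......
After op 3 (insert('e')): buffer="ljqekemy" (len 8), cursors c1@4 c2@6, authorship ...1.2..
After op 4 (insert('e')): buffer="ljqeekeemy" (len 10), cursors c1@5 c2@8, authorship ...11.22..
After op 5 (delete): buffer="ljqekemy" (len 8), cursors c1@4 c2@6, authorship ...1.2..
After op 6 (insert('p')): buffer="ljqepkepmy" (len 10), cursors c1@5 c2@8, authorship ...11.22..
After op 7 (add_cursor(2)): buffer="ljqepkepmy" (len 10), cursors c3@2 c1@5 c2@8, authorship ...11.22..
After op 8 (add_cursor(3)): buffer="ljqepkepmy" (len 10), cursors c3@2 c4@3 c1@5 c2@8, authorship ...11.22..
Authorship (.=original, N=cursor N): . . . 1 1 . 2 2 . .
Index 2: author = original

Answer: original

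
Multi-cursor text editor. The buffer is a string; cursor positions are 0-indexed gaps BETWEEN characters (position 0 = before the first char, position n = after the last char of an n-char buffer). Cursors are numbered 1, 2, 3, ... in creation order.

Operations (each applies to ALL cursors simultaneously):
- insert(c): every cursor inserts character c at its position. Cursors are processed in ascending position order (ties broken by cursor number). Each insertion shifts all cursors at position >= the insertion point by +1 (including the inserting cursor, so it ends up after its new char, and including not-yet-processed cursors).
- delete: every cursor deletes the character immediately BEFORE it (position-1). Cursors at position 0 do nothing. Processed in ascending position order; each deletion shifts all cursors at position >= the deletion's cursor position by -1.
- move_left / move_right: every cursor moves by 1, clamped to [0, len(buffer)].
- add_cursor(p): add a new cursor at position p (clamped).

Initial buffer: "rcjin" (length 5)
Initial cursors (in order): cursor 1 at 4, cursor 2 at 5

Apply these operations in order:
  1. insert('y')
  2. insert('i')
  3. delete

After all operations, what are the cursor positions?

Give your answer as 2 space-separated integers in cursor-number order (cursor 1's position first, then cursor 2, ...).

Answer: 5 7

Derivation:
After op 1 (insert('y')): buffer="rcjiyny" (len 7), cursors c1@5 c2@7, authorship ....1.2
After op 2 (insert('i')): buffer="rcjiyinyi" (len 9), cursors c1@6 c2@9, authorship ....11.22
After op 3 (delete): buffer="rcjiyny" (len 7), cursors c1@5 c2@7, authorship ....1.2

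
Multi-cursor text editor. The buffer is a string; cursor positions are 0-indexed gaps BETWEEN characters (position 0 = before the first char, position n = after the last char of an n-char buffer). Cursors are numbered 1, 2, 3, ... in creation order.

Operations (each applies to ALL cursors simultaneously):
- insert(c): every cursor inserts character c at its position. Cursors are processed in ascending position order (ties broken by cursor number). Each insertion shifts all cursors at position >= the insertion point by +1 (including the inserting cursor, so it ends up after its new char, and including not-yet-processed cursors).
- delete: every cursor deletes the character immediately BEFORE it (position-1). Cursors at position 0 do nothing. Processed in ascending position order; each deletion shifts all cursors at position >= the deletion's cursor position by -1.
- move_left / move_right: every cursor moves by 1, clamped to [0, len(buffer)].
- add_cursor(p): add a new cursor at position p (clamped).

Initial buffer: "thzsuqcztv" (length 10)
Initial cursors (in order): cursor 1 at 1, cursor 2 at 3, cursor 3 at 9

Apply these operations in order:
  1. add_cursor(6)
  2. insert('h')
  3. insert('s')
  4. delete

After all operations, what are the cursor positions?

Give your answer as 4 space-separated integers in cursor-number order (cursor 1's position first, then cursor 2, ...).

After op 1 (add_cursor(6)): buffer="thzsuqcztv" (len 10), cursors c1@1 c2@3 c4@6 c3@9, authorship ..........
After op 2 (insert('h')): buffer="thhzhsuqhczthv" (len 14), cursors c1@2 c2@5 c4@9 c3@13, authorship .1..2...4...3.
After op 3 (insert('s')): buffer="thshzhssuqhsczthsv" (len 18), cursors c1@3 c2@7 c4@12 c3@17, authorship .11..22...44...33.
After op 4 (delete): buffer="thhzhsuqhczthv" (len 14), cursors c1@2 c2@5 c4@9 c3@13, authorship .1..2...4...3.

Answer: 2 5 13 9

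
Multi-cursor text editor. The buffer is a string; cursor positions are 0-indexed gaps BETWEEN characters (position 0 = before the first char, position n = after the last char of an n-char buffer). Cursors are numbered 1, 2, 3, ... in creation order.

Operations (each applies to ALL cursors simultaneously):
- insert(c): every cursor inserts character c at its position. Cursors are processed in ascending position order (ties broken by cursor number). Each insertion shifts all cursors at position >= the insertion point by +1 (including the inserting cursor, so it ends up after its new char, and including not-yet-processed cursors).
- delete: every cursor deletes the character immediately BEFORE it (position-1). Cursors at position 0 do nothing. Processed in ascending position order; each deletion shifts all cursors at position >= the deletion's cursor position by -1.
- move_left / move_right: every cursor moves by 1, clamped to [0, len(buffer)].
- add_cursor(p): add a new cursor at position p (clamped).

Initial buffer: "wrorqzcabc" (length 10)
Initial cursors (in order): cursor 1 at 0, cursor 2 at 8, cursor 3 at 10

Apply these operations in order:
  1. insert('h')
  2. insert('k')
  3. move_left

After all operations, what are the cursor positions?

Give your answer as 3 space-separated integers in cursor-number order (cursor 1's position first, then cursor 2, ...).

Answer: 1 11 15

Derivation:
After op 1 (insert('h')): buffer="hwrorqzcahbch" (len 13), cursors c1@1 c2@10 c3@13, authorship 1........2..3
After op 2 (insert('k')): buffer="hkwrorqzcahkbchk" (len 16), cursors c1@2 c2@12 c3@16, authorship 11........22..33
After op 3 (move_left): buffer="hkwrorqzcahkbchk" (len 16), cursors c1@1 c2@11 c3@15, authorship 11........22..33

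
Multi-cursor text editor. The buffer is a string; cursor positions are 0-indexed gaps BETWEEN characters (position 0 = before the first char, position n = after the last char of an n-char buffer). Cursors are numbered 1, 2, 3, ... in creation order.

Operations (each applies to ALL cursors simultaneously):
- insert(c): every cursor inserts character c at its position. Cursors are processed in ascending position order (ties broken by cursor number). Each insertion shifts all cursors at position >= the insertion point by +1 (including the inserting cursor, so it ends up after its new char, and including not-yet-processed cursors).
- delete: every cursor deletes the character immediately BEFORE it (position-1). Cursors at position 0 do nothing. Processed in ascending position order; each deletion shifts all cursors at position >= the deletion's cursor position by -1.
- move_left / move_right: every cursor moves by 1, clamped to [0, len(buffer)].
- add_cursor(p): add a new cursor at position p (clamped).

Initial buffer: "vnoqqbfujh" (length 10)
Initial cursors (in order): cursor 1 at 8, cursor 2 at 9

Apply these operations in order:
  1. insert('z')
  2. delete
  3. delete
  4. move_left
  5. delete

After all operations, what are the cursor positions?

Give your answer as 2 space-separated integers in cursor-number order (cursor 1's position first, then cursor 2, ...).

Answer: 4 4

Derivation:
After op 1 (insert('z')): buffer="vnoqqbfuzjzh" (len 12), cursors c1@9 c2@11, authorship ........1.2.
After op 2 (delete): buffer="vnoqqbfujh" (len 10), cursors c1@8 c2@9, authorship ..........
After op 3 (delete): buffer="vnoqqbfh" (len 8), cursors c1@7 c2@7, authorship ........
After op 4 (move_left): buffer="vnoqqbfh" (len 8), cursors c1@6 c2@6, authorship ........
After op 5 (delete): buffer="vnoqfh" (len 6), cursors c1@4 c2@4, authorship ......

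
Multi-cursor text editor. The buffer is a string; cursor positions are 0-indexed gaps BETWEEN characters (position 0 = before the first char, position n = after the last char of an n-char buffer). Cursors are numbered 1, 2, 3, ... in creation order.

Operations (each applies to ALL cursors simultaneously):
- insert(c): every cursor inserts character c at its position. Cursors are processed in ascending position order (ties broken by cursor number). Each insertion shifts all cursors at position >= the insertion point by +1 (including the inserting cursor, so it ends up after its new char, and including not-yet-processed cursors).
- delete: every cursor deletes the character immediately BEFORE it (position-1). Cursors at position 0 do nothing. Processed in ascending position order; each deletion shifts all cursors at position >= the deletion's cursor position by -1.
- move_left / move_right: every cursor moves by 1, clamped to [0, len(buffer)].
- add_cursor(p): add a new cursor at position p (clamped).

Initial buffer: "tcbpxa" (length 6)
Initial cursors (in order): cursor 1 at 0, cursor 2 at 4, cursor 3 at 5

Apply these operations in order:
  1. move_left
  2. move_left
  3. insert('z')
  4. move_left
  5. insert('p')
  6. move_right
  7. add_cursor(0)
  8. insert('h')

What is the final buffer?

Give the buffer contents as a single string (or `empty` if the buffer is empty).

Answer: hpzhtcpzhbpzhpxa

Derivation:
After op 1 (move_left): buffer="tcbpxa" (len 6), cursors c1@0 c2@3 c3@4, authorship ......
After op 2 (move_left): buffer="tcbpxa" (len 6), cursors c1@0 c2@2 c3@3, authorship ......
After op 3 (insert('z')): buffer="ztczbzpxa" (len 9), cursors c1@1 c2@4 c3@6, authorship 1..2.3...
After op 4 (move_left): buffer="ztczbzpxa" (len 9), cursors c1@0 c2@3 c3@5, authorship 1..2.3...
After op 5 (insert('p')): buffer="pztcpzbpzpxa" (len 12), cursors c1@1 c2@5 c3@8, authorship 11..22.33...
After op 6 (move_right): buffer="pztcpzbpzpxa" (len 12), cursors c1@2 c2@6 c3@9, authorship 11..22.33...
After op 7 (add_cursor(0)): buffer="pztcpzbpzpxa" (len 12), cursors c4@0 c1@2 c2@6 c3@9, authorship 11..22.33...
After op 8 (insert('h')): buffer="hpzhtcpzhbpzhpxa" (len 16), cursors c4@1 c1@4 c2@9 c3@13, authorship 4111..222.333...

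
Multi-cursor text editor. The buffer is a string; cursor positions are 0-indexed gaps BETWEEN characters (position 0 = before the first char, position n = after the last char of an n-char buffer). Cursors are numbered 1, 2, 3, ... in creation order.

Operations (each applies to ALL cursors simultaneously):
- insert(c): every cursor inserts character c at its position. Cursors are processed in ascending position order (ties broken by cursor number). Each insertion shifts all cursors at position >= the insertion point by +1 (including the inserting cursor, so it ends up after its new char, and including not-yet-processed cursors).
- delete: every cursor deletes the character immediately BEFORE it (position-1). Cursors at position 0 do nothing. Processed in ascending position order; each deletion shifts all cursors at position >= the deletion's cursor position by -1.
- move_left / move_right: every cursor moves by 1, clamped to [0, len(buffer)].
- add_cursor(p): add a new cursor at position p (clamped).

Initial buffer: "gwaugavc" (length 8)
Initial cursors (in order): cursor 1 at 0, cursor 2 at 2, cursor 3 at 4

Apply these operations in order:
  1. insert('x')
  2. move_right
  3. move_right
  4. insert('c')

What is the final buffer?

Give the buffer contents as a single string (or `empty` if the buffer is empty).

Answer: xgwcxaucxgacvc

Derivation:
After op 1 (insert('x')): buffer="xgwxauxgavc" (len 11), cursors c1@1 c2@4 c3@7, authorship 1..2..3....
After op 2 (move_right): buffer="xgwxauxgavc" (len 11), cursors c1@2 c2@5 c3@8, authorship 1..2..3....
After op 3 (move_right): buffer="xgwxauxgavc" (len 11), cursors c1@3 c2@6 c3@9, authorship 1..2..3....
After op 4 (insert('c')): buffer="xgwcxaucxgacvc" (len 14), cursors c1@4 c2@8 c3@12, authorship 1..12..23..3..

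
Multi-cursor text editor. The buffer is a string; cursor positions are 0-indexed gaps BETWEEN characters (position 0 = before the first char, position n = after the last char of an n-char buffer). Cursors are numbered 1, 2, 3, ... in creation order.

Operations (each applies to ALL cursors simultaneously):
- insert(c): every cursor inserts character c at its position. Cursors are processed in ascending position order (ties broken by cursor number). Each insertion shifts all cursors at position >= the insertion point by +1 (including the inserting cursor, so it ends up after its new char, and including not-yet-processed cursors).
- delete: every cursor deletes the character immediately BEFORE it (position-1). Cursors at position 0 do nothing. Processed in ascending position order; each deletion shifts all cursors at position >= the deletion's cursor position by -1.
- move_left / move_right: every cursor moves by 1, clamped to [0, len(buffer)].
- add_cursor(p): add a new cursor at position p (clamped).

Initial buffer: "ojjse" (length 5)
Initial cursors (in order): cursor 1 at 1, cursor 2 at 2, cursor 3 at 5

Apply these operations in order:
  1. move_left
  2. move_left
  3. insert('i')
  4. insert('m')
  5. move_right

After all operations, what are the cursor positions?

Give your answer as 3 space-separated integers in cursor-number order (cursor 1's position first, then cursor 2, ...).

Answer: 5 5 10

Derivation:
After op 1 (move_left): buffer="ojjse" (len 5), cursors c1@0 c2@1 c3@4, authorship .....
After op 2 (move_left): buffer="ojjse" (len 5), cursors c1@0 c2@0 c3@3, authorship .....
After op 3 (insert('i')): buffer="iiojjise" (len 8), cursors c1@2 c2@2 c3@6, authorship 12...3..
After op 4 (insert('m')): buffer="iimmojjimse" (len 11), cursors c1@4 c2@4 c3@9, authorship 1212...33..
After op 5 (move_right): buffer="iimmojjimse" (len 11), cursors c1@5 c2@5 c3@10, authorship 1212...33..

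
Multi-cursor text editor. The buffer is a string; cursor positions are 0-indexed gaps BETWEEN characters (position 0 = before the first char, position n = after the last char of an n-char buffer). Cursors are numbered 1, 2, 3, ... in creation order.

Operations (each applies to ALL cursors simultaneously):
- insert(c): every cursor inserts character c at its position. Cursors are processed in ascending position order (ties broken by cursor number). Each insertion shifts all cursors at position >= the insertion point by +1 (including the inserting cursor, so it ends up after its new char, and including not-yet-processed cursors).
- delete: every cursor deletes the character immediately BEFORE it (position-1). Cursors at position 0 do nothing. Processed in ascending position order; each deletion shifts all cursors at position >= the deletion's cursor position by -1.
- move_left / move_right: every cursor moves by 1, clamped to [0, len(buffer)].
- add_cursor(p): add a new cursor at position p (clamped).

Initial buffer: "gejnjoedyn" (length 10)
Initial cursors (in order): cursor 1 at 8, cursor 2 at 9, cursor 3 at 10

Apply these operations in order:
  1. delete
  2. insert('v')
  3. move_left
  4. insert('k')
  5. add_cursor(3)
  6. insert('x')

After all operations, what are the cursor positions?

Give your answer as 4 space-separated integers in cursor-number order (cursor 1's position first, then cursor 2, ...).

After op 1 (delete): buffer="gejnjoe" (len 7), cursors c1@7 c2@7 c3@7, authorship .......
After op 2 (insert('v')): buffer="gejnjoevvv" (len 10), cursors c1@10 c2@10 c3@10, authorship .......123
After op 3 (move_left): buffer="gejnjoevvv" (len 10), cursors c1@9 c2@9 c3@9, authorship .......123
After op 4 (insert('k')): buffer="gejnjoevvkkkv" (len 13), cursors c1@12 c2@12 c3@12, authorship .......121233
After op 5 (add_cursor(3)): buffer="gejnjoevvkkkv" (len 13), cursors c4@3 c1@12 c2@12 c3@12, authorship .......121233
After op 6 (insert('x')): buffer="gejxnjoevvkkkxxxv" (len 17), cursors c4@4 c1@16 c2@16 c3@16, authorship ...4....121231233

Answer: 16 16 16 4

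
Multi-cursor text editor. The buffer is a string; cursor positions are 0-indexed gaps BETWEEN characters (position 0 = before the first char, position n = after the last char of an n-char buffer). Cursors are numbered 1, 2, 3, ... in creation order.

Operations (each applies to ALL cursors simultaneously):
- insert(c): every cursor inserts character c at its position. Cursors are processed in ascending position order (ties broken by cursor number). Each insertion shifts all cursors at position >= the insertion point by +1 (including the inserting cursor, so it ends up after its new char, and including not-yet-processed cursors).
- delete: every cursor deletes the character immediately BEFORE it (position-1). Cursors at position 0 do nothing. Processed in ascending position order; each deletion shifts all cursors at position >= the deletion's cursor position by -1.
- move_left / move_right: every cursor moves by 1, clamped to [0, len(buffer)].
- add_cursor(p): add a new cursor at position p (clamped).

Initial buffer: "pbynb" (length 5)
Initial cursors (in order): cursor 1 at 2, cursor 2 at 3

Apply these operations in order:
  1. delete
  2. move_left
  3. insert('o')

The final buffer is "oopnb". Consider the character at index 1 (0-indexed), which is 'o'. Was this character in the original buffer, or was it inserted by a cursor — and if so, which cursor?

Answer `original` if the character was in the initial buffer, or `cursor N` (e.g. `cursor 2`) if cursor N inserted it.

Answer: cursor 2

Derivation:
After op 1 (delete): buffer="pnb" (len 3), cursors c1@1 c2@1, authorship ...
After op 2 (move_left): buffer="pnb" (len 3), cursors c1@0 c2@0, authorship ...
After op 3 (insert('o')): buffer="oopnb" (len 5), cursors c1@2 c2@2, authorship 12...
Authorship (.=original, N=cursor N): 1 2 . . .
Index 1: author = 2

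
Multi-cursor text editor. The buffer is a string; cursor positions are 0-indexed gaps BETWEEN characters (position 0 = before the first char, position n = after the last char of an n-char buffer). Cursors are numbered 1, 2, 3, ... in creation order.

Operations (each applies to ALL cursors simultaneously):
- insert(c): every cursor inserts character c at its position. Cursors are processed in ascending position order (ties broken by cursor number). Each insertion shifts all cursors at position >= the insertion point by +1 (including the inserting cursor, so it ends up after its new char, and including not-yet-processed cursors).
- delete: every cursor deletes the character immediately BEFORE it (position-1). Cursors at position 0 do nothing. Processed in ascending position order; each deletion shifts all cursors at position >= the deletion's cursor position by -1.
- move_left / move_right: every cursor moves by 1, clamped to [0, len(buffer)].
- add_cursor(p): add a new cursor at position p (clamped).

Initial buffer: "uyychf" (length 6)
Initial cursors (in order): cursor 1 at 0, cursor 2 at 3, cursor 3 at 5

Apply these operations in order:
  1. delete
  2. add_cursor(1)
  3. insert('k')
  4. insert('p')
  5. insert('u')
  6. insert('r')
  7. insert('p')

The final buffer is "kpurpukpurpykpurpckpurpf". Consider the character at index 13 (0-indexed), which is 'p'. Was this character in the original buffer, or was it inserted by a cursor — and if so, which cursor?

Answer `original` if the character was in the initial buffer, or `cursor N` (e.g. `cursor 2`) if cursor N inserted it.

After op 1 (delete): buffer="uycf" (len 4), cursors c1@0 c2@2 c3@3, authorship ....
After op 2 (add_cursor(1)): buffer="uycf" (len 4), cursors c1@0 c4@1 c2@2 c3@3, authorship ....
After op 3 (insert('k')): buffer="kukykckf" (len 8), cursors c1@1 c4@3 c2@5 c3@7, authorship 1.4.2.3.
After op 4 (insert('p')): buffer="kpukpykpckpf" (len 12), cursors c1@2 c4@5 c2@8 c3@11, authorship 11.44.22.33.
After op 5 (insert('u')): buffer="kpuukpuykpuckpuf" (len 16), cursors c1@3 c4@7 c2@11 c3@15, authorship 111.444.222.333.
After op 6 (insert('r')): buffer="kpurukpurykpurckpurf" (len 20), cursors c1@4 c4@9 c2@14 c3@19, authorship 1111.4444.2222.3333.
After op 7 (insert('p')): buffer="kpurpukpurpykpurpckpurpf" (len 24), cursors c1@5 c4@11 c2@17 c3@23, authorship 11111.44444.22222.33333.
Authorship (.=original, N=cursor N): 1 1 1 1 1 . 4 4 4 4 4 . 2 2 2 2 2 . 3 3 3 3 3 .
Index 13: author = 2

Answer: cursor 2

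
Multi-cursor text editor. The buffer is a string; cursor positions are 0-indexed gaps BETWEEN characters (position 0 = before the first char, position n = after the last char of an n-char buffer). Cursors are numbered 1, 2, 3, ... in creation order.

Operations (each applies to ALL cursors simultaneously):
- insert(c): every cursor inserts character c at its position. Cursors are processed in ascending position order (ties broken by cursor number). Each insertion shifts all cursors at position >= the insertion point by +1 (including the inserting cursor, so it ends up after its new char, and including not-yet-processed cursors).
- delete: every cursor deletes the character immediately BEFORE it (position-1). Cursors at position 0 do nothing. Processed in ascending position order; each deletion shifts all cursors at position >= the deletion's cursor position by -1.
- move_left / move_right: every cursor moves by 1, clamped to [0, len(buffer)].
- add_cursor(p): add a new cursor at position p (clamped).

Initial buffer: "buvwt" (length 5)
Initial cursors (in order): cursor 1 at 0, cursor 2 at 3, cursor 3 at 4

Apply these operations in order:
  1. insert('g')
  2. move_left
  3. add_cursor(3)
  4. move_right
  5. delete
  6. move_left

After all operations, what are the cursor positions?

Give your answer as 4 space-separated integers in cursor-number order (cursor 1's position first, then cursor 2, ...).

After op 1 (insert('g')): buffer="gbuvgwgt" (len 8), cursors c1@1 c2@5 c3@7, authorship 1...2.3.
After op 2 (move_left): buffer="gbuvgwgt" (len 8), cursors c1@0 c2@4 c3@6, authorship 1...2.3.
After op 3 (add_cursor(3)): buffer="gbuvgwgt" (len 8), cursors c1@0 c4@3 c2@4 c3@6, authorship 1...2.3.
After op 4 (move_right): buffer="gbuvgwgt" (len 8), cursors c1@1 c4@4 c2@5 c3@7, authorship 1...2.3.
After op 5 (delete): buffer="buwt" (len 4), cursors c1@0 c2@2 c4@2 c3@3, authorship ....
After op 6 (move_left): buffer="buwt" (len 4), cursors c1@0 c2@1 c4@1 c3@2, authorship ....

Answer: 0 1 2 1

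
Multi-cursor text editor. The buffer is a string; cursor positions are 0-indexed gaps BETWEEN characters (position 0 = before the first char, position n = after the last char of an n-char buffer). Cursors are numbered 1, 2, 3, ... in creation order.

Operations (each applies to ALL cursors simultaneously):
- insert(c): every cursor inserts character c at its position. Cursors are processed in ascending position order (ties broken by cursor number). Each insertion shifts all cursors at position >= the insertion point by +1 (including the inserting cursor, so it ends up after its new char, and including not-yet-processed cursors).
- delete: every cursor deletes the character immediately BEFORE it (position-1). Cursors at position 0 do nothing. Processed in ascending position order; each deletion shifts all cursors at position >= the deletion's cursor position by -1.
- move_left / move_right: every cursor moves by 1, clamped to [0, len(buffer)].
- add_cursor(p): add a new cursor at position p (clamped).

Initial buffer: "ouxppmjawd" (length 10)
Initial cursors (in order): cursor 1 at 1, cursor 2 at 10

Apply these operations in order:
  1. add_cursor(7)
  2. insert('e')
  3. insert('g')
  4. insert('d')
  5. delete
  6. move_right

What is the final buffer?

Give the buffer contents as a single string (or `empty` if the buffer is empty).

After op 1 (add_cursor(7)): buffer="ouxppmjawd" (len 10), cursors c1@1 c3@7 c2@10, authorship ..........
After op 2 (insert('e')): buffer="oeuxppmjeawde" (len 13), cursors c1@2 c3@9 c2@13, authorship .1......3...2
After op 3 (insert('g')): buffer="oeguxppmjegawdeg" (len 16), cursors c1@3 c3@11 c2@16, authorship .11......33...22
After op 4 (insert('d')): buffer="oegduxppmjegdawdegd" (len 19), cursors c1@4 c3@13 c2@19, authorship .111......333...222
After op 5 (delete): buffer="oeguxppmjegawdeg" (len 16), cursors c1@3 c3@11 c2@16, authorship .11......33...22
After op 6 (move_right): buffer="oeguxppmjegawdeg" (len 16), cursors c1@4 c3@12 c2@16, authorship .11......33...22

Answer: oeguxppmjegawdeg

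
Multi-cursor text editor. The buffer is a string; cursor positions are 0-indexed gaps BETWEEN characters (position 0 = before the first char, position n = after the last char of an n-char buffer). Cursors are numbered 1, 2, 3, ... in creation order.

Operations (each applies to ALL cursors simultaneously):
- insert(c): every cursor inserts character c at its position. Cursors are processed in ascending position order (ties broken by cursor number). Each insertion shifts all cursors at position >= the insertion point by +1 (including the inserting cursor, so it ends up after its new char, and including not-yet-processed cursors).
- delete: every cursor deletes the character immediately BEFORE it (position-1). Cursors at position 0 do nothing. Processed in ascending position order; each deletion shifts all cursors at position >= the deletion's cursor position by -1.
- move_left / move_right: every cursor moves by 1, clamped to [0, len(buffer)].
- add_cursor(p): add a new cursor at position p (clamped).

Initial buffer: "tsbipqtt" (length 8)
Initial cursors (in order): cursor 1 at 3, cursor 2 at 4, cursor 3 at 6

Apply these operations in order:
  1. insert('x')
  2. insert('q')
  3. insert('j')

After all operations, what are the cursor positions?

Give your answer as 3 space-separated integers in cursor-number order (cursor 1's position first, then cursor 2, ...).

Answer: 6 10 15

Derivation:
After op 1 (insert('x')): buffer="tsbxixpqxtt" (len 11), cursors c1@4 c2@6 c3@9, authorship ...1.2..3..
After op 2 (insert('q')): buffer="tsbxqixqpqxqtt" (len 14), cursors c1@5 c2@8 c3@12, authorship ...11.22..33..
After op 3 (insert('j')): buffer="tsbxqjixqjpqxqjtt" (len 17), cursors c1@6 c2@10 c3@15, authorship ...111.222..333..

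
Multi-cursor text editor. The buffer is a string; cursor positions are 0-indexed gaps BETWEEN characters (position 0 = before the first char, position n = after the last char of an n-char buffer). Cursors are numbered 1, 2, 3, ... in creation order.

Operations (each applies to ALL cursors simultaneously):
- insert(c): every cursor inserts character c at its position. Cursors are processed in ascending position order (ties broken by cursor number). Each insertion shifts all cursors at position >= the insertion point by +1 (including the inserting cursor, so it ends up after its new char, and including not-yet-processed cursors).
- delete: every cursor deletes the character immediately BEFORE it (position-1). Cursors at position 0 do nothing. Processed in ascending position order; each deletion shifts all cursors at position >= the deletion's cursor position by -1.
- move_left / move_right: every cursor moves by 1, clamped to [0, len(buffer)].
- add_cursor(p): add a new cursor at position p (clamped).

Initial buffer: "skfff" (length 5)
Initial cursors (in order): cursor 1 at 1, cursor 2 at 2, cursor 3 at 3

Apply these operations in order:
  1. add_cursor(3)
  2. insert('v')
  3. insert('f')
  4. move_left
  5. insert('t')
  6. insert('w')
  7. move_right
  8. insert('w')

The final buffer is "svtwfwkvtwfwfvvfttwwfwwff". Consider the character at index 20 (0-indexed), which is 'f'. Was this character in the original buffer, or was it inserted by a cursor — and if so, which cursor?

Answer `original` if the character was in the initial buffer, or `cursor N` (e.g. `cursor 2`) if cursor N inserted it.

After op 1 (add_cursor(3)): buffer="skfff" (len 5), cursors c1@1 c2@2 c3@3 c4@3, authorship .....
After op 2 (insert('v')): buffer="svkvfvvff" (len 9), cursors c1@2 c2@4 c3@7 c4@7, authorship .1.2.34..
After op 3 (insert('f')): buffer="svfkvffvvffff" (len 13), cursors c1@3 c2@6 c3@11 c4@11, authorship .11.22.3434..
After op 4 (move_left): buffer="svfkvffvvffff" (len 13), cursors c1@2 c2@5 c3@10 c4@10, authorship .11.22.3434..
After op 5 (insert('t')): buffer="svtfkvtffvvfttfff" (len 17), cursors c1@3 c2@7 c3@14 c4@14, authorship .111.222.343344..
After op 6 (insert('w')): buffer="svtwfkvtwffvvfttwwfff" (len 21), cursors c1@4 c2@9 c3@18 c4@18, authorship .1111.2222.34334344..
After op 7 (move_right): buffer="svtwfkvtwffvvfttwwfff" (len 21), cursors c1@5 c2@10 c3@19 c4@19, authorship .1111.2222.34334344..
After op 8 (insert('w')): buffer="svtwfwkvtwfwfvvfttwwfwwff" (len 25), cursors c1@6 c2@12 c3@23 c4@23, authorship .11111.22222.3433434434..
Authorship (.=original, N=cursor N): . 1 1 1 1 1 . 2 2 2 2 2 . 3 4 3 3 4 3 4 4 3 4 . .
Index 20: author = 4

Answer: cursor 4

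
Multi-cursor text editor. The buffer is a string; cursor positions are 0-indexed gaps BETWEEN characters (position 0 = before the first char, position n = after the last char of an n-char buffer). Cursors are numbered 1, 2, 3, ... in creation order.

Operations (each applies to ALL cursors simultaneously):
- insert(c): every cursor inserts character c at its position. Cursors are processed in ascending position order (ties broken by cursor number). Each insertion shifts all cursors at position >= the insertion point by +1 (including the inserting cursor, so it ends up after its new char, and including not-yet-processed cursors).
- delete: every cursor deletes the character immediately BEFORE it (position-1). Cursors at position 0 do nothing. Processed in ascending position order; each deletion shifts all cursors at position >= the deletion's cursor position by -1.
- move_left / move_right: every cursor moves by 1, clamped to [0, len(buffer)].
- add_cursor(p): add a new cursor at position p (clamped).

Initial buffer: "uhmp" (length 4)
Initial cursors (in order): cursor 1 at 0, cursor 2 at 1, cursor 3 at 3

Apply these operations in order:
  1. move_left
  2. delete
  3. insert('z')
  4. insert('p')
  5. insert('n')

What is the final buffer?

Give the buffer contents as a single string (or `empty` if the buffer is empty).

Answer: zzppnnuzpnmp

Derivation:
After op 1 (move_left): buffer="uhmp" (len 4), cursors c1@0 c2@0 c3@2, authorship ....
After op 2 (delete): buffer="ump" (len 3), cursors c1@0 c2@0 c3@1, authorship ...
After op 3 (insert('z')): buffer="zzuzmp" (len 6), cursors c1@2 c2@2 c3@4, authorship 12.3..
After op 4 (insert('p')): buffer="zzppuzpmp" (len 9), cursors c1@4 c2@4 c3@7, authorship 1212.33..
After op 5 (insert('n')): buffer="zzppnnuzpnmp" (len 12), cursors c1@6 c2@6 c3@10, authorship 121212.333..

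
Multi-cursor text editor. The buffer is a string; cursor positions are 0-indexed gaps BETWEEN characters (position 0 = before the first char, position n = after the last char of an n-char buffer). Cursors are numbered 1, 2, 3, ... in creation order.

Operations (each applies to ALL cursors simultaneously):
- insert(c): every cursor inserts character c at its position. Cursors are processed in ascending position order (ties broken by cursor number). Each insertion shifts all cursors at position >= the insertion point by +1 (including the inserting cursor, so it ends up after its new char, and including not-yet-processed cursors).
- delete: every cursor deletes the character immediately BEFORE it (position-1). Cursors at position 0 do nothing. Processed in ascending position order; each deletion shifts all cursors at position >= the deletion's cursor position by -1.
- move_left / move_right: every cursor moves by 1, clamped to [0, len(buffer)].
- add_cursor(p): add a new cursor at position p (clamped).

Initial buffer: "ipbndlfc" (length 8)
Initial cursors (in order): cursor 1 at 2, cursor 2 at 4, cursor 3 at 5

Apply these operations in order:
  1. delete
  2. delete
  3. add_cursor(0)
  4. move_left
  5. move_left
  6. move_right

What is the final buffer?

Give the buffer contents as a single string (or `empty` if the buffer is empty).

After op 1 (delete): buffer="iblfc" (len 5), cursors c1@1 c2@2 c3@2, authorship .....
After op 2 (delete): buffer="lfc" (len 3), cursors c1@0 c2@0 c3@0, authorship ...
After op 3 (add_cursor(0)): buffer="lfc" (len 3), cursors c1@0 c2@0 c3@0 c4@0, authorship ...
After op 4 (move_left): buffer="lfc" (len 3), cursors c1@0 c2@0 c3@0 c4@0, authorship ...
After op 5 (move_left): buffer="lfc" (len 3), cursors c1@0 c2@0 c3@0 c4@0, authorship ...
After op 6 (move_right): buffer="lfc" (len 3), cursors c1@1 c2@1 c3@1 c4@1, authorship ...

Answer: lfc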